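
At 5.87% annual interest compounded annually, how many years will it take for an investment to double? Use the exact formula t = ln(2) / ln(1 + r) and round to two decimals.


Doubling condition: (1 + r)^t = 2
Take ln of both sides: t × ln(1 + r) = ln(2)
t = ln(2) / ln(1 + r)
t = 0.693147 / 0.057042
t = 12.15

t = ln(2) / ln(1 + r) = 12.15 years


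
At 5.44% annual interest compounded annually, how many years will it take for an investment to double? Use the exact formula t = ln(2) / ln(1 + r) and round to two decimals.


Doubling condition: (1 + r)^t = 2
Take ln of both sides: t × ln(1 + r) = ln(2)
t = ln(2) / ln(1 + r)
t = 0.693147 / 0.052972
t = 13.09

t = ln(2) / ln(1 + r) = 13.09 years


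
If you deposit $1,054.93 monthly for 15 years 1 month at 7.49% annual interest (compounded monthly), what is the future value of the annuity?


Future value of an ordinary annuity: FV = PMT × ((1 + r)^n − 1) / r
Monthly rate r = 0.0749/12 ≈ 0.00624167, n = 181
FV = $1,054.93 × ((1 + 0.0749/12)^181 − 1) / (0.0749/12)
FV = $1,054.93 × 333.886701
FV = $352,227.10

FV = PMT × ((1+r)^n - 1)/r = $352,227.10


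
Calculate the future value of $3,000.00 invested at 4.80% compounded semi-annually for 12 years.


Compound interest formula: A = P(1 + r/n)^(nt)
A = $3,000.00 × (1 + 0.048/2)^(2 × 12)
Growth factor: (1 + 0.048/2)^24 = 1.766847
A = $3,000.00 × 1.766847
A = $5,300.54

A = P(1 + r/n)^(nt) = $5,300.54


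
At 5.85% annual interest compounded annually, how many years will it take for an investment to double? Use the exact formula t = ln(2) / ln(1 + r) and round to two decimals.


Doubling condition: (1 + r)^t = 2
Take ln of both sides: t × ln(1 + r) = ln(2)
t = ln(2) / ln(1 + r)
t = 0.693147 / 0.056853
t = 12.19

t = ln(2) / ln(1 + r) = 12.19 years


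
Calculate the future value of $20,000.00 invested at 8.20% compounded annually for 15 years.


Compound interest formula: A = P(1 + r/n)^(nt)
A = $20,000.00 × (1 + 0.082/1)^(1 × 15)
Growth factor: (1 + 0.082/1)^15 = 3.2614364
A = $20,000.00 × 3.2614364
A = $65,228.73

A = P(1 + r/n)^(nt) = $65,228.73


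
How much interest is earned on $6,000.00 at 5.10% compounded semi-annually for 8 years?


Compound interest earned = final amount − principal.
A = P(1 + r/n)^(nt) = $6,000.00 × (1 + 0.051/2)^(2 × 8) = $8,976.81
Interest = A − P = $8,976.81 − $6,000.00 = $2,976.81

Interest = A - P = $2,976.81


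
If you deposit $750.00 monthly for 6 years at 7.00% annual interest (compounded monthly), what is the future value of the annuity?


Future value of an ordinary annuity: FV = PMT × ((1 + r)^n − 1) / r
Monthly rate r = 0.07/12 ≈ 0.00583333, n = 72
FV = $750.00 × ((1 + 0.07/12)^72 − 1) / (0.07/12)
FV = $750.00 × 89.160944
FV = $66,870.71

FV = PMT × ((1+r)^n - 1)/r = $66,870.71


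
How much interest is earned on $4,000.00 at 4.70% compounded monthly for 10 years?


Compound interest earned = final amount − principal.
A = P(1 + r/n)^(nt) = $4,000.00 × (1 + 0.047/12)^(12 × 10) = $6,394.10
Interest = A − P = $6,394.10 − $4,000.00 = $2,394.10

Interest = A - P = $2,394.10


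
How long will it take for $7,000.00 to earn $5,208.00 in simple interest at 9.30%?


Rearrange the simple interest formula for t:
I = P × r × t  ⇒  t = I / (P × r)
t = $5,208.00 / ($7,000.00 × 0.093)
t = 8

t = I/(P×r) = 8 years


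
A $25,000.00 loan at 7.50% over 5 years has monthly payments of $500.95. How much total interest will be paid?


Total paid over the life of the loan = PMT × n.
Total paid = $500.95 × 60 = $30,057.00
Total interest = total paid − principal = $30,057.00 − $25,000.00 = $5,057.00

Total interest = (PMT × n) - PV = $5,057.00


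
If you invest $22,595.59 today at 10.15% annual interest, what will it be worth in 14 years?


Future value formula: FV = PV × (1 + r)^t
FV = $22,595.59 × (1 + 0.1015)^14
FV = $22,595.59 × 3.870642
FV = $87,459.44

FV = PV × (1 + r)^t = $87,459.44


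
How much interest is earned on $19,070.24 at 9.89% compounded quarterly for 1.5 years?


Compound interest earned = final amount − principal.
A = P(1 + r/n)^(nt) = $19,070.24 × (1 + 0.0989/4)^(4 × 1.5) = $22,080.05
Interest = A − P = $22,080.05 − $19,070.24 = $3,009.81

Interest = A - P = $3,009.81


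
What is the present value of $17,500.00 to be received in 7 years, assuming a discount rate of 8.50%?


Present value formula: PV = FV / (1 + r)^t
PV = $17,500.00 / (1 + 0.085)^7
PV = $17,500.00 / 1.770142
PV = $9,886.21

PV = FV / (1 + r)^t = $9,886.21


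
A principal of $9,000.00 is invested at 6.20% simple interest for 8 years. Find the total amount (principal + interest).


Total amount formula: A = P(1 + rt) = P + P·r·t
Interest: I = P × r × t = $9,000.00 × 0.062 × 8 = $4,464.00
A = P + I = $9,000.00 + $4,464.00 = $13,464.00

A = P + I = P(1 + rt) = $13,464.00


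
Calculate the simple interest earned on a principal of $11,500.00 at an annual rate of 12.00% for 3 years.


Simple interest formula: I = P × r × t
I = $11,500.00 × 0.12 × 3
I = $4,140.00

I = P × r × t = $4,140.00


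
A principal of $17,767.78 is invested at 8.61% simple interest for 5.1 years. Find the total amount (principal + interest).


Total amount formula: A = P(1 + rt) = P + P·r·t
Interest: I = P × r × t = $17,767.78 × 0.0861 × 5.1 = $7,802.01
A = P + I = $17,767.78 + $7,802.01 = $25,569.79

A = P + I = P(1 + rt) = $25,569.79


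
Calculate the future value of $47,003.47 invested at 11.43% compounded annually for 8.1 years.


Compound interest formula: A = P(1 + r/n)^(nt)
A = $47,003.47 × (1 + 0.1143/1)^(1 × 8.1)
Growth factor: (1 + 0.1143/1)^8.1 = 2.402798
A = $47,003.47 × 2.402798
A = $112,939.84

A = P(1 + r/n)^(nt) = $112,939.84


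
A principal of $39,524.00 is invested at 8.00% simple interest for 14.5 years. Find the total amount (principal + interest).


Total amount formula: A = P(1 + rt) = P + P·r·t
Interest: I = P × r × t = $39,524.00 × 0.08 × 14.5 = $45,847.84
A = P + I = $39,524.00 + $45,847.84 = $85,371.84

A = P + I = P(1 + rt) = $85,371.84


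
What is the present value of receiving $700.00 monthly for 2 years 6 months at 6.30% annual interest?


Present value of an ordinary annuity: PV = PMT × (1 − (1 + r)^(−n)) / r
Monthly rate r = 0.063/12 = 0.00525, n = 30
PV = $700.00 × (1 − (1 + 0.063/12)^(−30)) / (0.063/12)
PV = $700.00 × 27.689744
PV = $19,382.82

PV = PMT × (1-(1+r)^(-n))/r = $19,382.82


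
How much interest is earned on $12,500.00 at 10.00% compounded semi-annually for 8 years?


Compound interest earned = final amount − principal.
A = P(1 + r/n)^(nt) = $12,500.00 × (1 + 0.1/2)^(2 × 8) = $27,285.93
Interest = A − P = $27,285.93 − $12,500.00 = $14,785.93

Interest = A - P = $14,785.93


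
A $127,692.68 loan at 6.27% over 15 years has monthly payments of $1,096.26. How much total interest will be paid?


Total paid over the life of the loan = PMT × n.
Total paid = $1,096.26 × 180 = $197,326.80
Total interest = total paid − principal = $197,326.80 − $127,692.68 = $69,634.12

Total interest = (PMT × n) - PV = $69,634.12


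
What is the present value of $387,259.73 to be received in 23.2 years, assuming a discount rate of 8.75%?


Present value formula: PV = FV / (1 + r)^t
PV = $387,259.73 / (1 + 0.0875)^23.2
PV = $387,259.73 / 7.000982
PV = $55,315.06

PV = FV / (1 + r)^t = $55,315.06


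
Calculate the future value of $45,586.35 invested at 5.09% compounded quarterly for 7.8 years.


Compound interest formula: A = P(1 + r/n)^(nt)
A = $45,586.35 × (1 + 0.0509/4)^(4 × 7.8)
Growth factor: (1 + 0.0509/4)^31.2 = 1.4836647
A = $45,586.35 × 1.4836647
A = $67,634.86

A = P(1 + r/n)^(nt) = $67,634.86


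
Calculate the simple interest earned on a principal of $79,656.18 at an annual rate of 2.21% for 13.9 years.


Simple interest formula: I = P × r × t
I = $79,656.18 × 0.0221 × 13.9
I = $24,469.58

I = P × r × t = $24,469.58


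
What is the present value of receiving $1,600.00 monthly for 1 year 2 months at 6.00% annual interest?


Present value of an ordinary annuity: PV = PMT × (1 − (1 + r)^(−n)) / r
Monthly rate r = 0.06/12 = 0.005, n = 14
PV = $1,600.00 × (1 − (1 + 0.06/12)^(−14)) / (0.06/12)
PV = $1,600.00 × 13.488708
PV = $21,581.93

PV = PMT × (1-(1+r)^(-n))/r = $21,581.93


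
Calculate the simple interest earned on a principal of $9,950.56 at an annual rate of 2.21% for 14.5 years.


Simple interest formula: I = P × r × t
I = $9,950.56 × 0.0221 × 14.5
I = $3,188.66

I = P × r × t = $3,188.66


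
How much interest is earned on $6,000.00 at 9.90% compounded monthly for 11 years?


Compound interest earned = final amount − principal.
A = P(1 + r/n)^(nt) = $6,000.00 × (1 + 0.099/12)^(12 × 11) = $17,748.34
Interest = A − P = $17,748.34 − $6,000.00 = $11,748.34

Interest = A - P = $11,748.34


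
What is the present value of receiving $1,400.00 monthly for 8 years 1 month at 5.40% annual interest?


Present value of an ordinary annuity: PV = PMT × (1 − (1 + r)^(−n)) / r
Monthly rate r = 0.054/12 = 0.0045, n = 97
PV = $1,400.00 × (1 − (1 + 0.054/12)^(−97)) / (0.054/12)
PV = $1,400.00 × 78.460522
PV = $109,844.73

PV = PMT × (1-(1+r)^(-n))/r = $109,844.73


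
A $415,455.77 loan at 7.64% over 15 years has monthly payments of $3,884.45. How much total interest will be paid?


Total paid over the life of the loan = PMT × n.
Total paid = $3,884.45 × 180 = $699,201.00
Total interest = total paid − principal = $699,201.00 − $415,455.77 = $283,745.23

Total interest = (PMT × n) - PV = $283,745.23


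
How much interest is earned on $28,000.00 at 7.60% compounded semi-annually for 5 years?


Compound interest earned = final amount − principal.
A = P(1 + r/n)^(nt) = $28,000.00 × (1 + 0.076/2)^(2 × 5) = $40,656.65
Interest = A − P = $40,656.65 − $28,000.00 = $12,656.65

Interest = A - P = $12,656.65


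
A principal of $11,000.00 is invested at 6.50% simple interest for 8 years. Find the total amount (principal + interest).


Total amount formula: A = P(1 + rt) = P + P·r·t
Interest: I = P × r × t = $11,000.00 × 0.065 × 8 = $5,720.00
A = P + I = $11,000.00 + $5,720.00 = $16,720.00

A = P + I = P(1 + rt) = $16,720.00


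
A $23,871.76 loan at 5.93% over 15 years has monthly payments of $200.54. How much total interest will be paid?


Total paid over the life of the loan = PMT × n.
Total paid = $200.54 × 180 = $36,097.20
Total interest = total paid − principal = $36,097.20 − $23,871.76 = $12,225.44

Total interest = (PMT × n) - PV = $12,225.44


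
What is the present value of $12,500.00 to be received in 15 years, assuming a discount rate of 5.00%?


Present value formula: PV = FV / (1 + r)^t
PV = $12,500.00 / (1 + 0.05)^15
PV = $12,500.00 / 2.078928
PV = $6,012.71

PV = FV / (1 + r)^t = $6,012.71


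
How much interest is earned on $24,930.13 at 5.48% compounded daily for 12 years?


Compound interest earned = final amount − principal.
A = P(1 + r/n)^(nt) = $24,930.13 × (1 + 0.0548/365)^(365 × 12) = $48,116.63
Interest = A − P = $48,116.63 − $24,930.13 = $23,186.50

Interest = A - P = $23,186.50


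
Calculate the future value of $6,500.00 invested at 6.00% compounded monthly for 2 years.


Compound interest formula: A = P(1 + r/n)^(nt)
A = $6,500.00 × (1 + 0.06/12)^(12 × 2)
Growth factor: (1 + 0.06/12)^24 = 1.127160
A = $6,500.00 × 1.127160
A = $7,326.54

A = P(1 + r/n)^(nt) = $7,326.54


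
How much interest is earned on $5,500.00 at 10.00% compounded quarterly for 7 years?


Compound interest earned = final amount − principal.
A = P(1 + r/n)^(nt) = $5,500.00 × (1 + 0.1/4)^(4 × 7) = $10,980.72
Interest = A − P = $10,980.72 − $5,500.00 = $5,480.72

Interest = A - P = $5,480.72


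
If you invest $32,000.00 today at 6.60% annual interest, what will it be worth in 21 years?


Future value formula: FV = PV × (1 + r)^t
FV = $32,000.00 × (1 + 0.066)^21
FV = $32,000.00 × 3.8273775
FV = $122,476.08

FV = PV × (1 + r)^t = $122,476.08


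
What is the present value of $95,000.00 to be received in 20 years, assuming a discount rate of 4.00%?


Present value formula: PV = FV / (1 + r)^t
PV = $95,000.00 / (1 + 0.04)^20
PV = $95,000.00 / 2.191123
PV = $43,356.76

PV = FV / (1 + r)^t = $43,356.76


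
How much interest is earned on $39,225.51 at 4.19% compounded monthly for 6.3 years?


Compound interest earned = final amount − principal.
A = P(1 + r/n)^(nt) = $39,225.51 × (1 + 0.0419/12)^(12 × 6.3) = $51,051.63
Interest = A − P = $51,051.63 − $39,225.51 = $11,826.12

Interest = A - P = $11,826.12


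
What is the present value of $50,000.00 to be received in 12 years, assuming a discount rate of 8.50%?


Present value formula: PV = FV / (1 + r)^t
PV = $50,000.00 / (1 + 0.085)^12
PV = $50,000.00 / 2.6616862
PV = $18,785.08

PV = FV / (1 + r)^t = $18,785.08


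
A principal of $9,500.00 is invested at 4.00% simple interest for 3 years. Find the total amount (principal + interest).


Total amount formula: A = P(1 + rt) = P + P·r·t
Interest: I = P × r × t = $9,500.00 × 0.04 × 3 = $1,140.00
A = P + I = $9,500.00 + $1,140.00 = $10,640.00

A = P + I = P(1 + rt) = $10,640.00


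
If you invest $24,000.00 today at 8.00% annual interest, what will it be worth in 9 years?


Future value formula: FV = PV × (1 + r)^t
FV = $24,000.00 × (1 + 0.08)^9
FV = $24,000.00 × 1.9990046
FV = $47,976.11

FV = PV × (1 + r)^t = $47,976.11


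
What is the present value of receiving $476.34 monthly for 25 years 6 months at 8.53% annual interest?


Present value of an ordinary annuity: PV = PMT × (1 − (1 + r)^(−n)) / r
Monthly rate r = 0.0853/12 ≈ 0.00710833, n = 306
PV = $476.34 × (1 − (1 + 0.0853/12)^(−306)) / (0.0853/12)
PV = $476.34 × 124.576530
PV = $59,340.78

PV = PMT × (1-(1+r)^(-n))/r = $59,340.78


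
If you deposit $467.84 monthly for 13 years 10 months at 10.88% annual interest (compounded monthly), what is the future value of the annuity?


Future value of an ordinary annuity: FV = PMT × ((1 + r)^n − 1) / r
Monthly rate r = 0.1088/12 ≈ 0.00906667, n = 166
FV = $467.84 × ((1 + 0.1088/12)^166 − 1) / (0.1088/12)
FV = $467.84 × 383.1626516
FV = $179,258.81

FV = PMT × ((1+r)^n - 1)/r = $179,258.81


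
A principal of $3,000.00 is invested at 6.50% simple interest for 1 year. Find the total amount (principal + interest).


Total amount formula: A = P(1 + rt) = P + P·r·t
Interest: I = P × r × t = $3,000.00 × 0.065 × 1 = $195.00
A = P + I = $3,000.00 + $195.00 = $3,195.00

A = P + I = P(1 + rt) = $3,195.00


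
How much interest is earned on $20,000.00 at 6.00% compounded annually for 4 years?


Compound interest earned = final amount − principal.
A = P(1 + r/n)^(nt) = $20,000.00 × (1 + 0.06/1)^(1 × 4) = $25,249.54
Interest = A − P = $25,249.54 − $20,000.00 = $5,249.54

Interest = A - P = $5,249.54


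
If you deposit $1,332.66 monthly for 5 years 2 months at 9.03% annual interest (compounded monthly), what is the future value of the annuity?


Future value of an ordinary annuity: FV = PMT × ((1 + r)^n − 1) / r
Monthly rate r = 0.0903/12 = 0.007525, n = 62
FV = $1,332.66 × ((1 + 0.0903/12)^62 − 1) / (0.0903/12)
FV = $1,332.66 × 78.631385
FV = $104,788.90

FV = PMT × ((1+r)^n - 1)/r = $104,788.90


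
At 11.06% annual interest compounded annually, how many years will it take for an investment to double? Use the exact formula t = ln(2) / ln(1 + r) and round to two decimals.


Doubling condition: (1 + r)^t = 2
Take ln of both sides: t × ln(1 + r) = ln(2)
t = ln(2) / ln(1 + r)
t = 0.693147 / 0.104900
t = 6.61

t = ln(2) / ln(1 + r) = 6.61 years


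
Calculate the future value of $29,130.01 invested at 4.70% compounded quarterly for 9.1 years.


Compound interest formula: A = P(1 + r/n)^(nt)
A = $29,130.01 × (1 + 0.047/4)^(4 × 9.1)
Growth factor: (1 + 0.047/4)^36.4 = 1.5299067
A = $29,130.01 × 1.5299067
A = $44,566.20

A = P(1 + r/n)^(nt) = $44,566.20


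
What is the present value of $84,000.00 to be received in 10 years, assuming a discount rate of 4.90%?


Present value formula: PV = FV / (1 + r)^t
PV = $84,000.00 / (1 + 0.049)^10
PV = $84,000.00 / 1.6134477
PV = $52,062.43

PV = FV / (1 + r)^t = $52,062.43


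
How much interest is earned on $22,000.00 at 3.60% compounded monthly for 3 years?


Compound interest earned = final amount − principal.
A = P(1 + r/n)^(nt) = $22,000.00 × (1 + 0.036/12)^(12 × 3) = $24,505.09
Interest = A − P = $24,505.09 − $22,000.00 = $2,505.09

Interest = A - P = $2,505.09


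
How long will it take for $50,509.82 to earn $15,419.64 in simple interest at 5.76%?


Rearrange the simple interest formula for t:
I = P × r × t  ⇒  t = I / (P × r)
t = $15,419.64 / ($50,509.82 × 0.0576)
t = 5.3

t = I/(P×r) = 5.3 years


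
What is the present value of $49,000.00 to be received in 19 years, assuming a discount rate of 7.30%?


Present value formula: PV = FV / (1 + r)^t
PV = $49,000.00 / (1 + 0.073)^19
PV = $49,000.00 / 3.814123
PV = $12,846.99

PV = FV / (1 + r)^t = $12,846.99


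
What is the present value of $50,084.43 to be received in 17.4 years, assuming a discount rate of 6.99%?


Present value formula: PV = FV / (1 + r)^t
PV = $50,084.43 / (1 + 0.0699)^17.4
PV = $50,084.43 / 3.240197
PV = $15,457.22

PV = FV / (1 + r)^t = $15,457.22


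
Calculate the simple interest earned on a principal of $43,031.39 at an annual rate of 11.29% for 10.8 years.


Simple interest formula: I = P × r × t
I = $43,031.39 × 0.1129 × 10.8
I = $52,469.03

I = P × r × t = $52,469.03


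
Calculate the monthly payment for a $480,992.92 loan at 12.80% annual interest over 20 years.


Loan payment formula: PMT = PV × r / (1 − (1 + r)^(−n))
Monthly rate r = 0.128/12 ≈ 0.01066667, n = 240 months
Denominator: 1 − (1 + 0.128/12)^(−240) = 0.921640
PMT = $480,992.92 × (0.128/12) / 0.921640
PMT = $5,566.81 per month

PMT = PV × r / (1-(1+r)^(-n)) = $5,566.81/month


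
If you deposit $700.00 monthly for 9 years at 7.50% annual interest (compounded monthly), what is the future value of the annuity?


Future value of an ordinary annuity: FV = PMT × ((1 + r)^n − 1) / r
Monthly rate r = 0.075/12 = 0.00625, n = 108
FV = $700.00 × ((1 + 0.075/12)^108 − 1) / (0.075/12)
FV = $700.00 × 153.585857
FV = $107,510.10

FV = PMT × ((1+r)^n - 1)/r = $107,510.10


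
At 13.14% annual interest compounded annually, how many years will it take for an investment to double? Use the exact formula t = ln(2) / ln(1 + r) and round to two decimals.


Doubling condition: (1 + r)^t = 2
Take ln of both sides: t × ln(1 + r) = ln(2)
t = ln(2) / ln(1 + r)
t = 0.693147 / 0.123456
t = 5.61

t = ln(2) / ln(1 + r) = 5.61 years


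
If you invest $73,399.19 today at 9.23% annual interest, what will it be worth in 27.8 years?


Future value formula: FV = PV × (1 + r)^t
FV = $73,399.19 × (1 + 0.0923)^27.8
FV = $73,399.19 × 11.6387343
FV = $854,273.67

FV = PV × (1 + r)^t = $854,273.67


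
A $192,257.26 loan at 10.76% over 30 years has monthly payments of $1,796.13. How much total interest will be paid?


Total paid over the life of the loan = PMT × n.
Total paid = $1,796.13 × 360 = $646,606.80
Total interest = total paid − principal = $646,606.80 − $192,257.26 = $454,349.54

Total interest = (PMT × n) - PV = $454,349.54


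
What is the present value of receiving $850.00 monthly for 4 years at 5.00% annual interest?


Present value of an ordinary annuity: PV = PMT × (1 − (1 + r)^(−n)) / r
Monthly rate r = 0.05/12 ≈ 0.00416667, n = 48
PV = $850.00 × (1 − (1 + 0.05/12)^(−48)) / (0.05/12)
PV = $850.00 × 43.422956
PV = $36,909.51

PV = PMT × (1-(1+r)^(-n))/r = $36,909.51


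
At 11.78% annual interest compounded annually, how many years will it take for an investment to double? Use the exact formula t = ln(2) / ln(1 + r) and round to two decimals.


Doubling condition: (1 + r)^t = 2
Take ln of both sides: t × ln(1 + r) = ln(2)
t = ln(2) / ln(1 + r)
t = 0.693147 / 0.111362
t = 6.22

t = ln(2) / ln(1 + r) = 6.22 years


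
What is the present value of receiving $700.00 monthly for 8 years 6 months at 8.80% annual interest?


Present value of an ordinary annuity: PV = PMT × (1 − (1 + r)^(−n)) / r
Monthly rate r = 0.088/12 ≈ 0.00733333, n = 102
PV = $700.00 × (1 − (1 + 0.088/12)^(−102)) / (0.088/12)
PV = $700.00 × 71.644661
PV = $50,151.26

PV = PMT × (1-(1+r)^(-n))/r = $50,151.26


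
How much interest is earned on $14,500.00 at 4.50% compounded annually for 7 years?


Compound interest earned = final amount − principal.
A = P(1 + r/n)^(nt) = $14,500.00 × (1 + 0.045/1)^(1 × 7) = $19,732.50
Interest = A − P = $19,732.50 − $14,500.00 = $5,232.50

Interest = A - P = $5,232.50


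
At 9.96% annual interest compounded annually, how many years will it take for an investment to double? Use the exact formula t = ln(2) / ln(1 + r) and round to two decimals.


Doubling condition: (1 + r)^t = 2
Take ln of both sides: t × ln(1 + r) = ln(2)
t = ln(2) / ln(1 + r)
t = 0.693147 / 0.094946
t = 7.30

t = ln(2) / ln(1 + r) = 7.30 years


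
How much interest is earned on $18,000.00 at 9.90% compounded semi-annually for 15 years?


Compound interest earned = final amount − principal.
A = P(1 + r/n)^(nt) = $18,000.00 × (1 + 0.099/2)^(2 × 15) = $76,691.25
Interest = A − P = $76,691.25 − $18,000.00 = $58,691.25

Interest = A - P = $58,691.25


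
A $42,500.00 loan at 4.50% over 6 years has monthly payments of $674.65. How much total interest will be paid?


Total paid over the life of the loan = PMT × n.
Total paid = $674.65 × 72 = $48,574.80
Total interest = total paid − principal = $48,574.80 − $42,500.00 = $6,074.80

Total interest = (PMT × n) - PV = $6,074.80


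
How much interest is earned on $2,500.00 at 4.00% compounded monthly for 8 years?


Compound interest earned = final amount − principal.
A = P(1 + r/n)^(nt) = $2,500.00 × (1 + 0.04/12)^(12 × 8) = $3,440.99
Interest = A − P = $3,440.99 − $2,500.00 = $940.99

Interest = A - P = $940.99


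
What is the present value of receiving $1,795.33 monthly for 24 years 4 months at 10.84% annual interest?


Present value of an ordinary annuity: PV = PMT × (1 − (1 + r)^(−n)) / r
Monthly rate r = 0.1084/12 ≈ 0.00903333, n = 292
PV = $1,795.33 × (1 − (1 + 0.1084/12)^(−292)) / (0.1084/12)
PV = $1,795.33 × 102.689086
PV = $184,360.80

PV = PMT × (1-(1+r)^(-n))/r = $184,360.80


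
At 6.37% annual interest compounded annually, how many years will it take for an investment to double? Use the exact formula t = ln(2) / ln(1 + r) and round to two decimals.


Doubling condition: (1 + r)^t = 2
Take ln of both sides: t × ln(1 + r) = ln(2)
t = ln(2) / ln(1 + r)
t = 0.693147 / 0.061753
t = 11.22

t = ln(2) / ln(1 + r) = 11.22 years


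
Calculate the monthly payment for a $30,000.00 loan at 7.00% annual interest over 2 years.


Loan payment formula: PMT = PV × r / (1 − (1 + r)^(−n))
Monthly rate r = 0.07/12 ≈ 0.00583333, n = 24 months
Denominator: 1 − (1 + 0.07/12)^(−24) = 0.130288
PMT = $30,000.00 × (0.07/12) / 0.130288
PMT = $1,343.18 per month

PMT = PV × r / (1-(1+r)^(-n)) = $1,343.18/month


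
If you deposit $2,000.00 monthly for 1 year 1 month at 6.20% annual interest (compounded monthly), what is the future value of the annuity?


Future value of an ordinary annuity: FV = PMT × ((1 + r)^n − 1) / r
Monthly rate r = 0.062/12 ≈ 0.00516667, n = 13
FV = $2,000.00 × ((1 + 0.062/12)^13 − 1) / (0.062/12)
FV = $2,000.00 × 13.410734
FV = $26,821.47

FV = PMT × ((1+r)^n - 1)/r = $26,821.47


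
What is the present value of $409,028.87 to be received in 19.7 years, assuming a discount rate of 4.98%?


Present value formula: PV = FV / (1 + r)^t
PV = $409,028.87 / (1 + 0.0498)^19.7
PV = $409,028.87 / 2.604950
PV = $157,019.85

PV = FV / (1 + r)^t = $157,019.85


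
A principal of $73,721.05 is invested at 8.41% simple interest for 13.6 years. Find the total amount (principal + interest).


Total amount formula: A = P(1 + rt) = P + P·r·t
Interest: I = P × r × t = $73,721.05 × 0.0841 × 13.6 = $84,319.19
A = P + I = $73,721.05 + $84,319.19 = $158,040.24

A = P + I = P(1 + rt) = $158,040.24


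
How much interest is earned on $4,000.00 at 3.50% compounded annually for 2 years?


Compound interest earned = final amount − principal.
A = P(1 + r/n)^(nt) = $4,000.00 × (1 + 0.035/1)^(1 × 2) = $4,284.90
Interest = A − P = $4,284.90 − $4,000.00 = $284.90

Interest = A - P = $284.90


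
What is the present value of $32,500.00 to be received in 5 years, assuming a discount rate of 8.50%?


Present value formula: PV = FV / (1 + r)^t
PV = $32,500.00 / (1 + 0.085)^5
PV = $32,500.00 / 1.5036567
PV = $21,613.98

PV = FV / (1 + r)^t = $21,613.98


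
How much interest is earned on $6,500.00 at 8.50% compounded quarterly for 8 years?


Compound interest earned = final amount − principal.
A = P(1 + r/n)^(nt) = $6,500.00 × (1 + 0.085/4)^(4 × 8) = $12,739.12
Interest = A − P = $12,739.12 − $6,500.00 = $6,239.12

Interest = A - P = $6,239.12


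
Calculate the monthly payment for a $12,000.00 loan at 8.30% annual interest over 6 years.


Loan payment formula: PMT = PV × r / (1 − (1 + r)^(−n))
Monthly rate r = 0.083/12 ≈ 0.00691667, n = 72 months
Denominator: 1 − (1 + 0.083/12)^(−72) = 0.391212
PMT = $12,000.00 × (0.083/12) / 0.391212
PMT = $212.16 per month

PMT = PV × r / (1-(1+r)^(-n)) = $212.16/month


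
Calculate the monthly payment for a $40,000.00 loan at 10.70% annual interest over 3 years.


Loan payment formula: PMT = PV × r / (1 − (1 + r)^(−n))
Monthly rate r = 0.107/12 ≈ 0.00891667, n = 36 months
Denominator: 1 − (1 + 0.107/12)^(−36) = 0.273544
PMT = $40,000.00 × (0.107/12) / 0.273544
PMT = $1,303.87 per month

PMT = PV × r / (1-(1+r)^(-n)) = $1,303.87/month


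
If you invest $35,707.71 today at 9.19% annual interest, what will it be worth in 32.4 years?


Future value formula: FV = PV × (1 + r)^t
FV = $35,707.71 × (1 + 0.0919)^32.4
FV = $35,707.71 × 17.2633414
FV = $616,434.39

FV = PV × (1 + r)^t = $616,434.39


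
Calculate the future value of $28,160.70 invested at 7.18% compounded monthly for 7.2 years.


Compound interest formula: A = P(1 + r/n)^(nt)
A = $28,160.70 × (1 + 0.0718/12)^(12 × 7.2)
Growth factor: (1 + 0.0718/12)^86.4 = 1.674341
A = $28,160.70 × 1.674341
A = $47,150.61

A = P(1 + r/n)^(nt) = $47,150.61


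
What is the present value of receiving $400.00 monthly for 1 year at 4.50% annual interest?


Present value of an ordinary annuity: PV = PMT × (1 − (1 + r)^(−n)) / r
Monthly rate r = 0.045/12 = 0.00375, n = 12
PV = $400.00 × (1 − (1 + 0.045/12)^(−12)) / (0.045/12)
PV = $400.00 × 11.712548
PV = $4,685.02

PV = PMT × (1-(1+r)^(-n))/r = $4,685.02


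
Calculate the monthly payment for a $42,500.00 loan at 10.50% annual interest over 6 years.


Loan payment formula: PMT = PV × r / (1 − (1 + r)^(−n))
Monthly rate r = 0.105/12 = 0.00875, n = 72 months
Denominator: 1 − (1 + 0.105/12)^(−72) = 0.465947
PMT = $42,500.00 × (0.105/12) / 0.465947
PMT = $798.11 per month

PMT = PV × r / (1-(1+r)^(-n)) = $798.11/month


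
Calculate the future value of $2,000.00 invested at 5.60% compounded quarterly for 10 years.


Compound interest formula: A = P(1 + r/n)^(nt)
A = $2,000.00 × (1 + 0.056/4)^(4 × 10)
Growth factor: (1 + 0.056/4)^40 = 1.743886
A = $2,000.00 × 1.743886
A = $3,487.77

A = P(1 + r/n)^(nt) = $3,487.77


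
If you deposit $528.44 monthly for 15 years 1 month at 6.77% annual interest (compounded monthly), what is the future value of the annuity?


Future value of an ordinary annuity: FV = PMT × ((1 + r)^n − 1) / r
Monthly rate r = 0.0677/12 ≈ 0.00564167, n = 181
FV = $528.44 × ((1 + 0.0677/12)^181 − 1) / (0.0677/12)
FV = $528.44 × 313.454673
FV = $165,641.99

FV = PMT × ((1+r)^n - 1)/r = $165,641.99


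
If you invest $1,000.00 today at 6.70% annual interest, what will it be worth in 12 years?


Future value formula: FV = PV × (1 + r)^t
FV = $1,000.00 × (1 + 0.067)^12
FV = $1,000.00 × 2.1775746
FV = $2,177.57

FV = PV × (1 + r)^t = $2,177.57


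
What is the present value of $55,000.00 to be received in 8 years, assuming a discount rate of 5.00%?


Present value formula: PV = FV / (1 + r)^t
PV = $55,000.00 / (1 + 0.05)^8
PV = $55,000.00 / 1.477455444
PV = $37,226.16

PV = FV / (1 + r)^t = $37,226.16


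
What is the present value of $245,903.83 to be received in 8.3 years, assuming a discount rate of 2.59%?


Present value formula: PV = FV / (1 + r)^t
PV = $245,903.83 / (1 + 0.0259)^8.3
PV = $245,903.83 / 1.236436302
PV = $198,881.11

PV = FV / (1 + r)^t = $198,881.11


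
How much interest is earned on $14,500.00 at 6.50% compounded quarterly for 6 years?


Compound interest earned = final amount − principal.
A = P(1 + r/n)^(nt) = $14,500.00 × (1 + 0.065/4)^(4 × 6) = $21,349.19
Interest = A − P = $21,349.19 − $14,500.00 = $6,849.19

Interest = A - P = $6,849.19


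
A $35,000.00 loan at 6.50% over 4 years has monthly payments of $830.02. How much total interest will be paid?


Total paid over the life of the loan = PMT × n.
Total paid = $830.02 × 48 = $39,840.96
Total interest = total paid − principal = $39,840.96 − $35,000.00 = $4,840.96

Total interest = (PMT × n) - PV = $4,840.96


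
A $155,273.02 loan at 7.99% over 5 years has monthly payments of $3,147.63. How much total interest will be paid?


Total paid over the life of the loan = PMT × n.
Total paid = $3,147.63 × 60 = $188,857.80
Total interest = total paid − principal = $188,857.80 − $155,273.02 = $33,584.78

Total interest = (PMT × n) - PV = $33,584.78


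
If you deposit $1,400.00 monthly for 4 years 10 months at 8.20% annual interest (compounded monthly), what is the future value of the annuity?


Future value of an ordinary annuity: FV = PMT × ((1 + r)^n − 1) / r
Monthly rate r = 0.082/12 ≈ 0.00683333, n = 58
FV = $1,400.00 × ((1 + 0.082/12)^58 − 1) / (0.082/12)
FV = $1,400.00 × 70.882305
FV = $99,235.23

FV = PMT × ((1+r)^n - 1)/r = $99,235.23


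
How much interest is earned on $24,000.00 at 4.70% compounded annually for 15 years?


Compound interest earned = final amount − principal.
A = P(1 + r/n)^(nt) = $24,000.00 × (1 + 0.047/1)^(1 × 15) = $47,798.19
Interest = A − P = $47,798.19 − $24,000.00 = $23,798.19

Interest = A - P = $23,798.19


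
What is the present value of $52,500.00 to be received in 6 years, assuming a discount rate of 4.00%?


Present value formula: PV = FV / (1 + r)^t
PV = $52,500.00 / (1 + 0.04)^6
PV = $52,500.00 / 1.265319
PV = $41,491.51

PV = FV / (1 + r)^t = $41,491.51


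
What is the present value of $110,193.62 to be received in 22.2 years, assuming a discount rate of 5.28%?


Present value formula: PV = FV / (1 + r)^t
PV = $110,193.62 / (1 + 0.0528)^22.2
PV = $110,193.62 / 3.133852
PV = $35,162.36

PV = FV / (1 + r)^t = $35,162.36


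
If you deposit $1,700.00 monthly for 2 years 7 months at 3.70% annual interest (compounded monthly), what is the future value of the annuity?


Future value of an ordinary annuity: FV = PMT × ((1 + r)^n − 1) / r
Monthly rate r = 0.037/12 ≈ 0.00308333, n = 31
FV = $1,700.00 × ((1 + 0.037/12)^31 − 1) / (0.037/12)
FV = $1,700.00 × 32.477422
FV = $55,211.62

FV = PMT × ((1+r)^n - 1)/r = $55,211.62


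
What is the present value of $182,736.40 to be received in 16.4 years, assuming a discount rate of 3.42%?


Present value formula: PV = FV / (1 + r)^t
PV = $182,736.40 / (1 + 0.0342)^16.4
PV = $182,736.40 / 1.7358586
PV = $105,271.48

PV = FV / (1 + r)^t = $105,271.48


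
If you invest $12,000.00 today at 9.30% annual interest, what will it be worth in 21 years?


Future value formula: FV = PV × (1 + r)^t
FV = $12,000.00 × (1 + 0.093)^21
FV = $12,000.00 × 6.471775
FV = $77,661.30

FV = PV × (1 + r)^t = $77,661.30


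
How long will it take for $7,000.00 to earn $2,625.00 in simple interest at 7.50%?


Rearrange the simple interest formula for t:
I = P × r × t  ⇒  t = I / (P × r)
t = $2,625.00 / ($7,000.00 × 0.075)
t = 5

t = I/(P×r) = 5 years


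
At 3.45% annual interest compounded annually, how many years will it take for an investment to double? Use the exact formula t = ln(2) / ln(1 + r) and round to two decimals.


Doubling condition: (1 + r)^t = 2
Take ln of both sides: t × ln(1 + r) = ln(2)
t = ln(2) / ln(1 + r)
t = 0.693147 / 0.033918
t = 20.44

t = ln(2) / ln(1 + r) = 20.44 years


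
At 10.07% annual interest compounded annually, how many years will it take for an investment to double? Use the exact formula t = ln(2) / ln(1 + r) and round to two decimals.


Doubling condition: (1 + r)^t = 2
Take ln of both sides: t × ln(1 + r) = ln(2)
t = ln(2) / ln(1 + r)
t = 0.693147 / 0.095946
t = 7.22

t = ln(2) / ln(1 + r) = 7.22 years


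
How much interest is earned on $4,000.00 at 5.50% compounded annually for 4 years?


Compound interest earned = final amount − principal.
A = P(1 + r/n)^(nt) = $4,000.00 × (1 + 0.055/1)^(1 × 4) = $4,955.30
Interest = A − P = $4,955.30 − $4,000.00 = $955.30

Interest = A - P = $955.30


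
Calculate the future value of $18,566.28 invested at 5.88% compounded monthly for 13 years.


Compound interest formula: A = P(1 + r/n)^(nt)
A = $18,566.28 × (1 + 0.0588/12)^(12 × 13)
Growth factor: (1 + 0.0588/12)^156 = 2.143700
A = $18,566.28 × 2.143700
A = $39,800.53

A = P(1 + r/n)^(nt) = $39,800.53


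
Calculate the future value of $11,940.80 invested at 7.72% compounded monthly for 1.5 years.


Compound interest formula: A = P(1 + r/n)^(nt)
A = $11,940.80 × (1 + 0.0772/12)^(12 × 1.5)
Growth factor: (1 + 0.0772/12)^18 = 1.122355
A = $11,940.80 × 1.122355
A = $13,401.82

A = P(1 + r/n)^(nt) = $13,401.82


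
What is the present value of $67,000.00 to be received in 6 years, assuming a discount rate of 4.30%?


Present value formula: PV = FV / (1 + r)^t
PV = $67,000.00 / (1 + 0.043)^6
PV = $67,000.00 / 1.2873773
PV = $52,043.79

PV = FV / (1 + r)^t = $52,043.79


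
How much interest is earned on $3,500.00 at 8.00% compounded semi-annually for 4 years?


Compound interest earned = final amount − principal.
A = P(1 + r/n)^(nt) = $3,500.00 × (1 + 0.08/2)^(2 × 4) = $4,789.99
Interest = A − P = $4,789.99 − $3,500.00 = $1,289.99

Interest = A - P = $1,289.99


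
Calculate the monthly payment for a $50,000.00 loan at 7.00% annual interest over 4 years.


Loan payment formula: PMT = PV × r / (1 − (1 + r)^(−n))
Monthly rate r = 0.07/12 ≈ 0.00583333, n = 48 months
Denominator: 1 − (1 + 0.07/12)^(−48) = 0.243601
PMT = $50,000.00 × (0.07/12) / 0.243601
PMT = $1,197.31 per month

PMT = PV × r / (1-(1+r)^(-n)) = $1,197.31/month


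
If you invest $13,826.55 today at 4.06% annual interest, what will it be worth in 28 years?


Future value formula: FV = PV × (1 + r)^t
FV = $13,826.55 × (1 + 0.0406)^28
FV = $13,826.55 × 3.047523
FV = $42,136.73

FV = PV × (1 + r)^t = $42,136.73


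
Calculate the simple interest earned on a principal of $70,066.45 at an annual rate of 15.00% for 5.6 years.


Simple interest formula: I = P × r × t
I = $70,066.45 × 0.15 × 5.6
I = $58,855.82

I = P × r × t = $58,855.82


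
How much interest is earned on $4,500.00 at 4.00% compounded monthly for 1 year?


Compound interest earned = final amount − principal.
A = P(1 + r/n)^(nt) = $4,500.00 × (1 + 0.04/12)^(12 × 1) = $4,683.34
Interest = A − P = $4,683.34 − $4,500.00 = $183.34

Interest = A - P = $183.34


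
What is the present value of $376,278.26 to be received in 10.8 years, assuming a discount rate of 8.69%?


Present value formula: PV = FV / (1 + r)^t
PV = $376,278.26 / (1 + 0.0869)^10.8
PV = $376,278.26 / 2.4595041
PV = $152,989.48

PV = FV / (1 + r)^t = $152,989.48


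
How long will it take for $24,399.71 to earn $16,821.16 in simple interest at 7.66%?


Rearrange the simple interest formula for t:
I = P × r × t  ⇒  t = I / (P × r)
t = $16,821.16 / ($24,399.71 × 0.0766)
t = 9

t = I/(P×r) = 9 years


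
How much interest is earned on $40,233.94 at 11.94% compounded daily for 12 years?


Compound interest earned = final amount − principal.
A = P(1 + r/n)^(nt) = $40,233.94 × (1 + 0.1194/365)^(365 × 12) = $168,557.45
Interest = A − P = $168,557.45 − $40,233.94 = $128,323.51

Interest = A - P = $128,323.51


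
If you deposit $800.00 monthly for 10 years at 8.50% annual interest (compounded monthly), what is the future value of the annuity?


Future value of an ordinary annuity: FV = PMT × ((1 + r)^n − 1) / r
Monthly rate r = 0.085/12 ≈ 0.00708333, n = 120
FV = $800.00 × ((1 + 0.085/12)^120 − 1) / (0.085/12)
FV = $800.00 × 188.138416
FV = $150,510.73

FV = PMT × ((1+r)^n - 1)/r = $150,510.73


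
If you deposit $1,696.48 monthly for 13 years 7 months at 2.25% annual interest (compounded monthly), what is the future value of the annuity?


Future value of an ordinary annuity: FV = PMT × ((1 + r)^n − 1) / r
Monthly rate r = 0.0225/12 = 0.001875, n = 163
FV = $1,696.48 × ((1 + 0.0225/12)^163 − 1) / (0.0225/12)
FV = $1,696.48 × 190.445201
FV = $323,086.47

FV = PMT × ((1+r)^n - 1)/r = $323,086.47


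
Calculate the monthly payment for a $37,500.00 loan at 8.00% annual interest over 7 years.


Loan payment formula: PMT = PV × r / (1 − (1 + r)^(−n))
Monthly rate r = 0.08/12 ≈ 0.00666667, n = 84 months
Denominator: 1 − (1 + 0.08/12)^(−84) = 0.427728
PMT = $37,500.00 × (0.08/12) / 0.427728
PMT = $584.48 per month

PMT = PV × r / (1-(1+r)^(-n)) = $584.48/month


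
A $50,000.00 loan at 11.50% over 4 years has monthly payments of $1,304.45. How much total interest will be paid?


Total paid over the life of the loan = PMT × n.
Total paid = $1,304.45 × 48 = $62,613.60
Total interest = total paid − principal = $62,613.60 − $50,000.00 = $12,613.60

Total interest = (PMT × n) - PV = $12,613.60


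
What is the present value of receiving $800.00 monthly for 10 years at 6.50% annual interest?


Present value of an ordinary annuity: PV = PMT × (1 − (1 + r)^(−n)) / r
Monthly rate r = 0.065/12 ≈ 0.00541667, n = 120
PV = $800.00 × (1 − (1 + 0.065/12)^(−120)) / (0.065/12)
PV = $800.00 × 88.068500
PV = $70,454.80

PV = PMT × (1-(1+r)^(-n))/r = $70,454.80


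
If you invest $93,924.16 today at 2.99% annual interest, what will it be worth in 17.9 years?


Future value formula: FV = PV × (1 + r)^t
FV = $93,924.16 × (1 + 0.0299)^17.9
FV = $93,924.16 × 1.69446086
FV = $159,150.81

FV = PV × (1 + r)^t = $159,150.81


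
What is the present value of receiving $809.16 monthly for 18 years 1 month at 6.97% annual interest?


Present value of an ordinary annuity: PV = PMT × (1 − (1 + r)^(−n)) / r
Monthly rate r = 0.0697/12 ≈ 0.00580833, n = 217
PV = $809.16 × (1 − (1 + 0.0697/12)^(−217)) / (0.0697/12)
PV = $809.16 × 123.172341
PV = $99,666.13

PV = PMT × (1-(1+r)^(-n))/r = $99,666.13


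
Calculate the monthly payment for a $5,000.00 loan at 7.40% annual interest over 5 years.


Loan payment formula: PMT = PV × r / (1 − (1 + r)^(−n))
Monthly rate r = 0.074/12 ≈ 0.00616667, n = 60 months
Denominator: 1 − (1 + 0.074/12)^(−60) = 0.308480
PMT = $5,000.00 × (0.074/12) / 0.308480
PMT = $99.95 per month

PMT = PV × r / (1-(1+r)^(-n)) = $99.95/month


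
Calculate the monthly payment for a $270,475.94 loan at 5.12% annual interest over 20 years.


Loan payment formula: PMT = PV × r / (1 − (1 + r)^(−n))
Monthly rate r = 0.0512/12 ≈ 0.00426667, n = 240 months
Denominator: 1 − (1 + 0.0512/12)^(−240) = 0.640061
PMT = $270,475.94 × (0.0512/12) / 0.640061
PMT = $1,803.00 per month

PMT = PV × r / (1-(1+r)^(-n)) = $1,803.00/month
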